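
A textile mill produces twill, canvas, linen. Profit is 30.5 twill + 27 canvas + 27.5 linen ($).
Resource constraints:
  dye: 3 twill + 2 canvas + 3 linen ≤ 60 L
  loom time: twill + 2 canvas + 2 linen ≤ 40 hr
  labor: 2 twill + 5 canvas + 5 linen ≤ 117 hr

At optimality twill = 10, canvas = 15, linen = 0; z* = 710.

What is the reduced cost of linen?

Binding: dye and loom time. Non-binding: labor (22 unused).
Slack constraints have shadow price 0 (complementary slackness).
From A_Bᵀ y = c: 3·y_dye + 1·y_loom time = 30.5; 2·y_dye + 2·y_loom time = 27.
This yields shadow prices y_dye = 8.5, y_loom time = 5.
Reduced cost of linen: c₃ − yᵀa₃ = 27.5 − (8.5·3 + 5·2) = 27.5 − 35.5 = -8.

-8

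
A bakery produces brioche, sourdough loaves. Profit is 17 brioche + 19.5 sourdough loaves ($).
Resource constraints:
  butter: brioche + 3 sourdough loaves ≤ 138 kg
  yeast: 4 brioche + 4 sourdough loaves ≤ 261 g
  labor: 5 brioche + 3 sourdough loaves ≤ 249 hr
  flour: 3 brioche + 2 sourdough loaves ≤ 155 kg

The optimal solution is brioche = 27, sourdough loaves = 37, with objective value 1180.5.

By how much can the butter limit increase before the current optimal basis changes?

Binding constraints: butter, flour. The basis is B = [[1,3],[3,2]] with det -7.
Per unit increase in butter, x* moves by d = (-0.2857, 0.4286).
The basis stays optimal until yeast becomes binding; allowable increase = 8.75 kg.

8.75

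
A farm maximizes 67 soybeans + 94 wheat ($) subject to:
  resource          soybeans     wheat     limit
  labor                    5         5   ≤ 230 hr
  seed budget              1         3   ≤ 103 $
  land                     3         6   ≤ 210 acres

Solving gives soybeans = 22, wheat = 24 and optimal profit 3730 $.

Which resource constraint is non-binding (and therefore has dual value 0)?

labor: 230/230 (binding)
seed budget: 94/103 (slack 9)
land: 210/210 (binding)
By complementary slackness, a constraint with positive slack has shadow price 0 → seed budget.

seed budget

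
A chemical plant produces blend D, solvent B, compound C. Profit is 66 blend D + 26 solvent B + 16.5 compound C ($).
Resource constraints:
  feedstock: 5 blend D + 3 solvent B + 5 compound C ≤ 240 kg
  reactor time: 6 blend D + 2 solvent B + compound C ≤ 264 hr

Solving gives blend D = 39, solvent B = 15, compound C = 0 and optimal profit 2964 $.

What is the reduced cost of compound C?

Check each constraint at x*: feedstock 240/240 (tight); reactor time 264/264 (tight).
The binding rows give the dual system: 5·y_feedstock + 6·y_reactor time = 66 and 3·y_feedstock + 2·y_reactor time = 26.
Solving: y_feedstock = 3, y_reactor time = 8.5.
Reduced cost of compound C: c₃ − yᵀa₃ = 16.5 − (3·5 + 8.5·1) = 16.5 − 23.5 = -7.

-7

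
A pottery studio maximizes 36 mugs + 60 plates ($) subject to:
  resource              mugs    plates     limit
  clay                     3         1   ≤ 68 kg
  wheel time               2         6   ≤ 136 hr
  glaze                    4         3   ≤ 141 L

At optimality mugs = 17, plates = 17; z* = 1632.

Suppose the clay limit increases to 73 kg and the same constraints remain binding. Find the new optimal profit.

1662

Check each constraint at x*: clay 68/68 (tight); wheel time 136/136 (tight); glaze 119/141 (slack 22).
Since glaze is not tight, its dual is 0.
Dual feasibility on the basic columns requires 3·y_clay + 2·y_wheel time = 36, 1·y_clay + 6·y_wheel time = 60.
→ y_clay = 6 and y_wheel time = 9.
Δz = y_clay·Δb = 6 × (5) = 30, so new z* = 1632 + 30 = 1662.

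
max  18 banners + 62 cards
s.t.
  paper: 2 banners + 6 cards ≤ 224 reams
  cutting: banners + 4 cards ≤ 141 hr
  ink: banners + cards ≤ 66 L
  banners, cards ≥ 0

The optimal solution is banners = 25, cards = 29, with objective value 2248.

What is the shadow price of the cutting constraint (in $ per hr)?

8

At the optimum: paper uses 224 of 224 (binding); cutting uses 141 of 141 (binding); ink uses 54 of 66 (slack = 12).
Since ink is not tight, its dual is 0.
The binding rows give the dual system: 2·y_paper + 1·y_cutting = 18 and 6·y_paper + 4·y_cutting = 62.
Solving: y_paper = 5, y_cutting = 8.
Shadow price of cutting = 8.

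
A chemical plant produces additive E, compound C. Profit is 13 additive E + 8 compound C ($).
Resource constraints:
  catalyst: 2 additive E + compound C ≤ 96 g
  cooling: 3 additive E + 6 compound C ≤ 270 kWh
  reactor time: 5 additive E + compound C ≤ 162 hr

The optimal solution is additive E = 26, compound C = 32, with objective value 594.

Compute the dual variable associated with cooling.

1

Check each constraint at x*: catalyst 84/96 (slack 12); cooling 270/270 (tight); reactor time 162/162 (tight).
Slack constraints have shadow price 0 (complementary slackness).
The binding rows give the dual system: 3·y_cooling + 5·y_reactor time = 13 and 6·y_cooling + 1·y_reactor time = 8.
This yields shadow prices y_cooling = 1, y_reactor time = 2.
Shadow price of cooling = 1.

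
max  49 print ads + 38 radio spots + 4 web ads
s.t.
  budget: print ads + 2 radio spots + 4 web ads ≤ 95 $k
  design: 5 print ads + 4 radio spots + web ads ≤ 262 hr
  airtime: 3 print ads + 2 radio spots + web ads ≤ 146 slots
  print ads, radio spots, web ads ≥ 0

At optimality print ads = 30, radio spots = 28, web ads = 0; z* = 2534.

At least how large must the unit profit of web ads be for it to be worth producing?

11

Binding: design and airtime. Non-binding: budget (9 unused).
Since budget is not tight, its dual is 0.
The binding rows give the dual system: 5·y_design + 3·y_airtime = 49 and 4·y_design + 2·y_airtime = 38.
→ y_design = 8 and y_airtime = 3.
web ads enters the basis when its profit ≥ yᵀa₃ = 8·1 + 3·1 = 11.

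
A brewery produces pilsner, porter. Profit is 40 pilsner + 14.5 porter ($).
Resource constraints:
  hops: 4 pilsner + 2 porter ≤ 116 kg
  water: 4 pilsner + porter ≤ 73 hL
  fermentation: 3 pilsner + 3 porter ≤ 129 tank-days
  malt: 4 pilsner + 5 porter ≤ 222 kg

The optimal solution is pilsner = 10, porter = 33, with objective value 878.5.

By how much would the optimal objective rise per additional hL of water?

Check each constraint at x*: hops 106/116 (slack 10); water 73/73 (tight); fermentation 129/129 (tight); malt 205/222 (slack 17).
Slack constraints have shadow price 0 (complementary slackness).
The binding rows give the dual system: 4·y_water + 3·y_fermentation = 40 and 1·y_water + 3·y_fermentation = 14.5.
→ y_water = 8.5 and y_fermentation = 2.
Shadow price of water = 8.5.

8.5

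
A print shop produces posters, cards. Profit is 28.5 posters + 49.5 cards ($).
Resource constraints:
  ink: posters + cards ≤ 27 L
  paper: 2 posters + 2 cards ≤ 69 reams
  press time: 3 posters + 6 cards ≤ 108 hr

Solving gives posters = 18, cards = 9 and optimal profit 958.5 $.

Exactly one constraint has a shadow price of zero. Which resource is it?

ink: 27/27 (binding)
paper: 54/69 (slack 15)
press time: 108/108 (binding)
By complementary slackness, a constraint with positive slack has shadow price 0 → paper.

paper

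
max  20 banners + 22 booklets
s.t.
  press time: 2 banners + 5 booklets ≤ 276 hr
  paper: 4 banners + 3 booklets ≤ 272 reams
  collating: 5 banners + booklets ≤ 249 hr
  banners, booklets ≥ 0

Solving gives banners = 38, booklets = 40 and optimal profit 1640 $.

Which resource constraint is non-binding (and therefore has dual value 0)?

press time: 276/276 (binding)
paper: 272/272 (binding)
collating: 230/249 (slack 19)
By complementary slackness, a constraint with positive slack has shadow price 0 → collating.

collating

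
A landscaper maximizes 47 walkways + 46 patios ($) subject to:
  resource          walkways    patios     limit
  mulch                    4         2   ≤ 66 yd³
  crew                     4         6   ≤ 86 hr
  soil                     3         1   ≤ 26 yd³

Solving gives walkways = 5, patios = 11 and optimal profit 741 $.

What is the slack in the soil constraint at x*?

0

soil used = 3·5 + 1·11 = 26; slack = 26 − 26 = 0.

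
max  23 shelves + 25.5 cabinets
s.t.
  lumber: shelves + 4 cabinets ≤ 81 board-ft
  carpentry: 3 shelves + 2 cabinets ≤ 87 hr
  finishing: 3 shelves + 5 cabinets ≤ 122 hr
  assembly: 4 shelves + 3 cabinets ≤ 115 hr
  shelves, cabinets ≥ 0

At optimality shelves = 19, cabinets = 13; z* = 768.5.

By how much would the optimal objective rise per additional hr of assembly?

3.5

At the optimum: lumber uses 71 of 81 (slack = 10); carpentry uses 83 of 87 (slack = 4); finishing uses 122 of 122 (binding); assembly uses 115 of 115 (binding).
Slack constraints have shadow price 0 (complementary slackness).
From A_Bᵀ y = c: 3·y_finishing + 4·y_assembly = 23; 5·y_finishing + 3·y_assembly = 25.5.
→ y_finishing = 3 and y_assembly = 3.5.
Shadow price of assembly = 3.5.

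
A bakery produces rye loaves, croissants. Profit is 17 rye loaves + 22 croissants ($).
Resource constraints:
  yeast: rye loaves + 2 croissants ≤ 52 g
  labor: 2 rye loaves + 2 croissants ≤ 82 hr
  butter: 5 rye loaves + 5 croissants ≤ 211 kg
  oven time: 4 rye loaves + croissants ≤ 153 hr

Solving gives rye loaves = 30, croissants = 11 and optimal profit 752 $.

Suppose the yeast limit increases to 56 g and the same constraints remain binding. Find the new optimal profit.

772

Binding: yeast and labor. Non-binding: butter (6 unused), oven time (22 unused).
Slack constraints have shadow price 0 (complementary slackness).
The binding rows give the dual system: 1·y_yeast + 2·y_labor = 17 and 2·y_yeast + 2·y_labor = 22.
This yields shadow prices y_yeast = 5, y_labor = 6.
Δz = y_yeast·Δb = 5 × (4) = 20, so new z* = 752 + 20 = 772.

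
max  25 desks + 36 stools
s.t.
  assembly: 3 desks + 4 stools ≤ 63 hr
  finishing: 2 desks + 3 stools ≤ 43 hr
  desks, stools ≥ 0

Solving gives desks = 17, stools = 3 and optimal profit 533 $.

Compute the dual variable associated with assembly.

3

Check each constraint at x*: assembly 63/63 (tight); finishing 43/43 (tight).
The binding rows give the dual system: 3·y_assembly + 2·y_finishing = 25 and 4·y_assembly + 3·y_finishing = 36.
Solving: y_assembly = 3, y_finishing = 8.
Shadow price of assembly = 3.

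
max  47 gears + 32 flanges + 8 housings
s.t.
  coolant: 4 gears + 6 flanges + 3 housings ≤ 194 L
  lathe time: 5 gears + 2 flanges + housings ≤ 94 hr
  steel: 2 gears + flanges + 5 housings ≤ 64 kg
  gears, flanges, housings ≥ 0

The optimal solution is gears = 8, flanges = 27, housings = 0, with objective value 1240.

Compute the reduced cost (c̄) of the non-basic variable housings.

At the optimum: coolant uses 194 of 194 (binding); lathe time uses 94 of 94 (binding); steel uses 43 of 64 (slack = 21).
Since steel is not tight, its dual is 0.
Dual feasibility on the basic columns requires 4·y_coolant + 5·y_lathe time = 47, 6·y_coolant + 2·y_lathe time = 32.
Solving: y_coolant = 3, y_lathe time = 7.
Reduced cost of housings: c₃ − yᵀa₃ = 8 − (3·3 + 7·1) = 8 − 16 = -8.

-8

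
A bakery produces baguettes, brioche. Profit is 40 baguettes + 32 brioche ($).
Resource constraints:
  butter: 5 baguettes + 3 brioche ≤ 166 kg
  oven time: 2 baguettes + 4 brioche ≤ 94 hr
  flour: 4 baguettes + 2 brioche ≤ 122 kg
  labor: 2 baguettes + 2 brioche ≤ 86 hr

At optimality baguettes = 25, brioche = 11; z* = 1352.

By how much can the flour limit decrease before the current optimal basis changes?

Binding constraints: oven time, flour. The basis is B = [[2,4],[4,2]] with det -12.
Per unit decrease in flour, x* moves by d = (-0.3333, 0.1667).
The basis stays optimal until baguettes reaches 0; allowable decrease = 75 kg.

75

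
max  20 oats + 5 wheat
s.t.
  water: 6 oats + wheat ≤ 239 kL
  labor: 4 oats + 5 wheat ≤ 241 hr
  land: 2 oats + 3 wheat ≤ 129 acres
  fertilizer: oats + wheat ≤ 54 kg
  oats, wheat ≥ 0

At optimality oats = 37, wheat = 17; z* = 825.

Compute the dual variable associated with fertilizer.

Check each constraint at x*: water 239/239 (tight); labor 233/241 (slack 8); land 125/129 (slack 4); fertilizer 54/54 (tight).
Slack constraints have shadow price 0 (complementary slackness).
From A_Bᵀ y = c: 6·y_water + 1·y_fertilizer = 20; 1·y_water + 1·y_fertilizer = 5.
This yields shadow prices y_water = 3, y_fertilizer = 2.
Shadow price of fertilizer = 2.

2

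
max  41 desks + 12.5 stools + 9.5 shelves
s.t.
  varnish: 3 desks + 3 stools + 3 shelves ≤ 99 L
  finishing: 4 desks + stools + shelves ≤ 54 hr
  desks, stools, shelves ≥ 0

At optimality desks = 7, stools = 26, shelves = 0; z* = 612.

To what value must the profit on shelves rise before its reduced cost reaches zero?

12.5

At the optimum: varnish uses 99 of 99 (binding); finishing uses 54 of 54 (binding).
Dual feasibility on the basic columns requires 3·y_varnish + 4·y_finishing = 41, 3·y_varnish + 1·y_finishing = 12.5.
This yields shadow prices y_varnish = 1, y_finishing = 9.5.
shelves enters the basis when its profit ≥ yᵀa₃ = 1·3 + 9.5·1 = 12.5.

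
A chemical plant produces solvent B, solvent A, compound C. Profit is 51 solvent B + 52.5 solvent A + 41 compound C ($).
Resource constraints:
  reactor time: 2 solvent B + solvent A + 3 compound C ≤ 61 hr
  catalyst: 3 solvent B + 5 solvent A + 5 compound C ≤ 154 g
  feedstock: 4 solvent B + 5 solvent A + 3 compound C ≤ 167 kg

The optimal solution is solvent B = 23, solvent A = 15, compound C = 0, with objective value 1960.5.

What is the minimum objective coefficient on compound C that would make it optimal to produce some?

49.5

Check each constraint at x*: reactor time 61/61 (tight); catalyst 144/154 (slack 10); feedstock 167/167 (tight).
By complementary slackness, y = 0 for the non-binding constraint.
From A_Bᵀ y = c: 2·y_reactor time + 4·y_feedstock = 51; 1·y_reactor time + 5·y_feedstock = 52.5.
This yields shadow prices y_reactor time = 7.5, y_feedstock = 9.
compound C enters the basis when its profit ≥ yᵀa₃ = 7.5·3 + 9·3 = 49.5.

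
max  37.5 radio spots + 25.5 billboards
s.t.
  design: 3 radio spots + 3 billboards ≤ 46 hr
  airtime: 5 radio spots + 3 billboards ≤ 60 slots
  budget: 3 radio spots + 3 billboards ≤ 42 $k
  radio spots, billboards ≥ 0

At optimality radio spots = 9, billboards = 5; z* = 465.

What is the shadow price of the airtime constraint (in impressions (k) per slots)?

Binding: airtime and budget. Non-binding: design (4 unused).
Slack constraints have shadow price 0 (complementary slackness).
Dual feasibility on the basic columns requires 5·y_airtime + 3·y_budget = 37.5, 3·y_airtime + 3·y_budget = 25.5.
This yields shadow prices y_airtime = 6, y_budget = 2.5.
Shadow price of airtime = 6.

6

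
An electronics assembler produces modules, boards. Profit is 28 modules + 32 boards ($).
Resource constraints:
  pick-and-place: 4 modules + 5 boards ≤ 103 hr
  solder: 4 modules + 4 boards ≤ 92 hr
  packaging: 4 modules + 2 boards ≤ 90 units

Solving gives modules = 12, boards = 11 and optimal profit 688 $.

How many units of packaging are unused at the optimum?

20

packaging used = 4·12 + 2·11 = 70; slack = 90 − 70 = 20.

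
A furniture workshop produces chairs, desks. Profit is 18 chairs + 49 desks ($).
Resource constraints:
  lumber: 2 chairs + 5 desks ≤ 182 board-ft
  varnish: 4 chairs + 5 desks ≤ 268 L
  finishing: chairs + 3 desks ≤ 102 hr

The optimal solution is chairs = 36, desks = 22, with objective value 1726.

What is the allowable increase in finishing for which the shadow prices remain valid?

7.2

Binding constraints: lumber, finishing. The basis is B = [[2,5],[1,3]] with det 1.
Per unit increase in finishing, x* moves by d = (-5, 2).
The basis stays optimal until chairs reaches 0; allowable increase = 7.2 hr.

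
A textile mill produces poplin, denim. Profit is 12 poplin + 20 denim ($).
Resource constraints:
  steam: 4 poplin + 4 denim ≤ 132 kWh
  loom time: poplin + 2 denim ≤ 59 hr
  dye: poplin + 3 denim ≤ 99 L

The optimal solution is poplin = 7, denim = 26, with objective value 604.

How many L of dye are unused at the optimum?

14

dye used = 1·7 + 3·26 = 85; slack = 99 − 85 = 14.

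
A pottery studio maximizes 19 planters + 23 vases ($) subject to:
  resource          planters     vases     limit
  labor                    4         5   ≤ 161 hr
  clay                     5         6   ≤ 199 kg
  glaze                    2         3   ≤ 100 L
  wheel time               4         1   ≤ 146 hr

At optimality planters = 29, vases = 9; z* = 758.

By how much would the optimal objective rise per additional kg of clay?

Check each constraint at x*: labor 161/161 (tight); clay 199/199 (tight); glaze 85/100 (slack 15); wheel time 125/146 (slack 21).
Since glaze, wheel time are not tight, their duals are 0.
Dual feasibility on the basic columns requires 4·y_labor + 5·y_clay = 19, 5·y_labor + 6·y_clay = 23.
Solving: y_labor = 1, y_clay = 3.
Shadow price of clay = 3.

3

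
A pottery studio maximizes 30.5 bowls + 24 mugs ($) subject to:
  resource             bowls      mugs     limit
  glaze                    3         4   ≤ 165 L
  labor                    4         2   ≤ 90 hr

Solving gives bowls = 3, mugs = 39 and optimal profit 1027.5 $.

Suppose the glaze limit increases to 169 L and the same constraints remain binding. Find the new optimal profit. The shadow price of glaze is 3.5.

Δb = 4, so new z* = 1027.5 + (3.5)·(4) = 1027.5 + 14 = 1041.5.

1041.5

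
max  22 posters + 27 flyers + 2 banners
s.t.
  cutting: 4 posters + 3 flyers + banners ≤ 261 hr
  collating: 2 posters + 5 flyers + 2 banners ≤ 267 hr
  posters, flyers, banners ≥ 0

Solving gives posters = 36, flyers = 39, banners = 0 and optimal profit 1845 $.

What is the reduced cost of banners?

-8

Check each constraint at x*: cutting 261/261 (tight); collating 267/267 (tight).
The binding rows give the dual system: 4·y_cutting + 2·y_collating = 22 and 3·y_cutting + 5·y_collating = 27.
→ y_cutting = 4 and y_collating = 3.
Reduced cost of banners: c₃ − yᵀa₃ = 2 − (4·1 + 3·2) = 2 − 10 = -8.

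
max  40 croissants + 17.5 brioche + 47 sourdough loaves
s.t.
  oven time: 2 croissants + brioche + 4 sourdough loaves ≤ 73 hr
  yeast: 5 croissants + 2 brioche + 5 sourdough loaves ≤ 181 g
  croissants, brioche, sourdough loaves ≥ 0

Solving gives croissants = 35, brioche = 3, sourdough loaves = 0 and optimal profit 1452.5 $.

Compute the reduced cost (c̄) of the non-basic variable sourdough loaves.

-8

At the optimum: oven time uses 73 of 73 (binding); yeast uses 181 of 181 (binding).
Dual feasibility on the basic columns requires 2·y_oven time + 5·y_yeast = 40, 1·y_oven time + 2·y_yeast = 17.5.
Solving: y_oven time = 7.5, y_yeast = 5.
Reduced cost of sourdough loaves: c₃ − yᵀa₃ = 47 − (7.5·4 + 5·5) = 47 − 55 = -8.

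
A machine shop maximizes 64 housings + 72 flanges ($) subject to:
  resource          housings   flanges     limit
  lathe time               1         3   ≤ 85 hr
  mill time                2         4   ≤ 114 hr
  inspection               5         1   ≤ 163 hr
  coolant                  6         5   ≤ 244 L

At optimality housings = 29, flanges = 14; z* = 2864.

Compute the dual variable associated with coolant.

8

Check each constraint at x*: lathe time 71/85 (slack 14); mill time 114/114 (tight); inspection 159/163 (slack 4); coolant 244/244 (tight).
By complementary slackness, y = 0 for the non-binding constraints.
From A_Bᵀ y = c: 2·y_mill time + 6·y_coolant = 64; 4·y_mill time + 5·y_coolant = 72.
→ y_mill time = 8 and y_coolant = 8.
Shadow price of coolant = 8.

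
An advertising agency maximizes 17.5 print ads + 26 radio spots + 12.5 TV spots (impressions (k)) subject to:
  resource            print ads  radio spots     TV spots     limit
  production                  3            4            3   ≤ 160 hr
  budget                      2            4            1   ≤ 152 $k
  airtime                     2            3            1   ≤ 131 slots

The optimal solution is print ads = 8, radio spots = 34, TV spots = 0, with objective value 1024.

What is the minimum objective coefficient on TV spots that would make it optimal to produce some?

15.5

At the optimum: production uses 160 of 160 (binding); budget uses 152 of 152 (binding); airtime uses 118 of 131 (slack = 13).
Since airtime is not tight, its dual is 0.
From A_Bᵀ y = c: 3·y_production + 2·y_budget = 17.5; 4·y_production + 4·y_budget = 26.
This yields shadow prices y_production = 4.5, y_budget = 2.
TV spots enters the basis when its profit ≥ yᵀa₃ = 4.5·3 + 2·1 = 15.5.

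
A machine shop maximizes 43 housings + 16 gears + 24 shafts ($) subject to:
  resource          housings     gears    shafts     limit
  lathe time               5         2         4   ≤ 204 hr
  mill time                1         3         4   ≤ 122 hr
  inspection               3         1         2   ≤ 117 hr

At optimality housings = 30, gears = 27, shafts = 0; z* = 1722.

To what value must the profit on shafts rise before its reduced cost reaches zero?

Check each constraint at x*: lathe time 204/204 (tight); mill time 111/122 (slack 11); inspection 117/117 (tight).
By complementary slackness, y = 0 for the non-binding constraint.
The binding rows give the dual system: 5·y_lathe time + 3·y_inspection = 43 and 2·y_lathe time + 1·y_inspection = 16.
Solving: y_lathe time = 5, y_inspection = 6.
shafts enters the basis when its profit ≥ yᵀa₃ = 5·4 + 6·2 = 32.

32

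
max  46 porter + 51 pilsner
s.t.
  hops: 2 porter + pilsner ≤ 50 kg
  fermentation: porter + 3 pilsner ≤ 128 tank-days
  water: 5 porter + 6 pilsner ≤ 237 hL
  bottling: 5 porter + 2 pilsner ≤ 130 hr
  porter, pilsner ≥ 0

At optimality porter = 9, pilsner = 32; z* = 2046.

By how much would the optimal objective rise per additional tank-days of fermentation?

0

Binding: hops and water. Non-binding: fermentation (23 unused), bottling (21 unused).
Slack constraints have shadow price 0 (complementary slackness).
Dual feasibility on the basic columns requires 2·y_hops + 5·y_water = 46, 1·y_hops + 6·y_water = 51.
This yields shadow prices y_hops = 3, y_water = 8.
Shadow price of fermentation = 0.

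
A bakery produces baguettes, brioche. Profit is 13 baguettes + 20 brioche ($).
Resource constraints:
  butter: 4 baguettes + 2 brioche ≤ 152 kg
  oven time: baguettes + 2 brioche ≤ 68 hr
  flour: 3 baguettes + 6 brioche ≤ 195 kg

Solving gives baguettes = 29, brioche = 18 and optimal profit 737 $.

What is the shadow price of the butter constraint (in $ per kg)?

1

At the optimum: butter uses 152 of 152 (binding); oven time uses 65 of 68 (slack = 3); flour uses 195 of 195 (binding).
By complementary slackness, y = 0 for the non-binding constraint.
From A_Bᵀ y = c: 4·y_butter + 3·y_flour = 13; 2·y_butter + 6·y_flour = 20.
→ y_butter = 1 and y_flour = 3.
Shadow price of butter = 1.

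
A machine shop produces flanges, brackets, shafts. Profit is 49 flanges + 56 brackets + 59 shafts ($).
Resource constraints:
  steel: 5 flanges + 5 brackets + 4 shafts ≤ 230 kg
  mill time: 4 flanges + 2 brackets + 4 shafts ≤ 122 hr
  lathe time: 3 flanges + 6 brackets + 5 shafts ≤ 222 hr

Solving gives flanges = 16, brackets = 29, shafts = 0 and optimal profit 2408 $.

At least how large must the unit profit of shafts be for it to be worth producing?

63

At the optimum: steel uses 225 of 230 (slack = 5); mill time uses 122 of 122 (binding); lathe time uses 222 of 222 (binding).
Since steel is not tight, its dual is 0.
The binding rows give the dual system: 4·y_mill time + 3·y_lathe time = 49 and 2·y_mill time + 6·y_lathe time = 56.
Solving: y_mill time = 7, y_lathe time = 7.
shafts enters the basis when its profit ≥ yᵀa₃ = 7·4 + 7·5 = 63.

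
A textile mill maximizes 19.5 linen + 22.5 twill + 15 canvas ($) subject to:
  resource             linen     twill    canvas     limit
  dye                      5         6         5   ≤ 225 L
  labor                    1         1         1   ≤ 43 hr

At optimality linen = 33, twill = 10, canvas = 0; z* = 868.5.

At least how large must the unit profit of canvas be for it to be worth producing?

19.5

Check each constraint at x*: dye 225/225 (tight); labor 43/43 (tight).
From A_Bᵀ y = c: 5·y_dye + 1·y_labor = 19.5; 6·y_dye + 1·y_labor = 22.5.
→ y_dye = 3 and y_labor = 4.5.
canvas enters the basis when its profit ≥ yᵀa₃ = 3·5 + 4.5·1 = 19.5.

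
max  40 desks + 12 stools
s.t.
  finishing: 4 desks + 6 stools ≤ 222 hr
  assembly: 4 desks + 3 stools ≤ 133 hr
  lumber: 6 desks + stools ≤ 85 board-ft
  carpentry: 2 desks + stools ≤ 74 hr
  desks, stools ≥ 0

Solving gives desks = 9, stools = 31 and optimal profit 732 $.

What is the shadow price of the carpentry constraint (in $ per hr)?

Check each constraint at x*: finishing 222/222 (tight); assembly 129/133 (slack 4); lumber 85/85 (tight); carpentry 49/74 (slack 25).
Since assembly, carpentry are not tight, their duals are 0.
The binding rows give the dual system: 4·y_finishing + 6·y_lumber = 40 and 6·y_finishing + 1·y_lumber = 12.
→ y_finishing = 1 and y_lumber = 6.
Shadow price of carpentry = 0.

0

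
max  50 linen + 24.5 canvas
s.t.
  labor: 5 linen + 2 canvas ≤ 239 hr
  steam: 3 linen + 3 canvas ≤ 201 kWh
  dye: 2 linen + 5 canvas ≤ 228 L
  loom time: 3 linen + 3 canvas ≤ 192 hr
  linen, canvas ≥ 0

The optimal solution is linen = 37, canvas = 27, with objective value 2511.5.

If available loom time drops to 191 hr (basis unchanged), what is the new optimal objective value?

Binding: labor and loom time. Non-binding: steam (9 unused), dye (19 unused).
Since steam, dye are not tight, their duals are 0.
Dual feasibility on the basic columns requires 5·y_labor + 3·y_loom time = 50, 2·y_labor + 3·y_loom time = 24.5.
This yields shadow prices y_labor = 8.5, y_loom time = 2.5.
Δz = y_loom time·Δb = 2.5 × (-1) = -2.5, so new z* = 2511.5 − 2.5 = 2509.

2509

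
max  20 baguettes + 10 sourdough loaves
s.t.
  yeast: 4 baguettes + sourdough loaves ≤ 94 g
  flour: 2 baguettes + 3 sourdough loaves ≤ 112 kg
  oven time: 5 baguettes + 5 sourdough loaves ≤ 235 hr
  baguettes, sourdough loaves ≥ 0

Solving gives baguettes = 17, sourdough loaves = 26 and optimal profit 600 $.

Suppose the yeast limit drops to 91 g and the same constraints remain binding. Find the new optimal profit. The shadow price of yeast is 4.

588

Δb = -3, so new z* = 600 + (4)·(-3) = 600 − 12 = 588.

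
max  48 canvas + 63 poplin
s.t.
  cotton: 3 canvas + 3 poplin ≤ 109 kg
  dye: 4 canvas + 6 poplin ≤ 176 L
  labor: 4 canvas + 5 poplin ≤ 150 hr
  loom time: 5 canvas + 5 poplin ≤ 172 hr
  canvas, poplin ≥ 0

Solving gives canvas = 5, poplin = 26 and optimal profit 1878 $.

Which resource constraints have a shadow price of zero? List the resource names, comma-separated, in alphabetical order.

cotton, loom time

cotton: 93/109 (slack 16)
dye: 176/176 (binding)
labor: 150/150 (binding)
loom time: 155/172 (slack 17)
By complementary slackness, a constraint with positive slack has shadow price 0 → cotton, loom time.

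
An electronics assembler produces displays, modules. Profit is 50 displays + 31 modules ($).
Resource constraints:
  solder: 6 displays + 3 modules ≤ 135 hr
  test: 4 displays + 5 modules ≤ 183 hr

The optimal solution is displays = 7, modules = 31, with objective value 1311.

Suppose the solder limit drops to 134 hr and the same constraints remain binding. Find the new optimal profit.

1304

Check each constraint at x*: solder 135/135 (tight); test 183/183 (tight).
Dual feasibility on the basic columns requires 6·y_solder + 4·y_test = 50, 3·y_solder + 5·y_test = 31.
→ y_solder = 7 and y_test = 2.
Δz = y_solder·Δb = 7 × (-1) = -7, so new z* = 1311 − 7 = 1304.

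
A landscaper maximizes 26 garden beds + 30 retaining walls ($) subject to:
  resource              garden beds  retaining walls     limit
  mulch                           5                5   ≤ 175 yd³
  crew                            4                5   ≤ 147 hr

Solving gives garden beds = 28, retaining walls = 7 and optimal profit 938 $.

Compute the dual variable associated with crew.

4

Check each constraint at x*: mulch 175/175 (tight); crew 147/147 (tight).
The binding rows give the dual system: 5·y_mulch + 4·y_crew = 26 and 5·y_mulch + 5·y_crew = 30.
→ y_mulch = 2 and y_crew = 4.
Shadow price of crew = 4.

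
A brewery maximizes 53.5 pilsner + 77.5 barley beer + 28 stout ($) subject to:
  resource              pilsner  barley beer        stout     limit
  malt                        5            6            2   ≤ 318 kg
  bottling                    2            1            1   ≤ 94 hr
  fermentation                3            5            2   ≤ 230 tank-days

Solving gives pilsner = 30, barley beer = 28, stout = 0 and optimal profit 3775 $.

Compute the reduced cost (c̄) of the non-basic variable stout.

-1

At the optimum: malt uses 318 of 318 (binding); bottling uses 88 of 94 (slack = 6); fermentation uses 230 of 230 (binding).
Slack constraints have shadow price 0 (complementary slackness).
From A_Bᵀ y = c: 5·y_malt + 3·y_fermentation = 53.5; 6·y_malt + 5·y_fermentation = 77.5.
This yields shadow prices y_malt = 5, y_fermentation = 9.5.
Reduced cost of stout: c₃ − yᵀa₃ = 28 − (5·2 + 9.5·2) = 28 − 29 = -1.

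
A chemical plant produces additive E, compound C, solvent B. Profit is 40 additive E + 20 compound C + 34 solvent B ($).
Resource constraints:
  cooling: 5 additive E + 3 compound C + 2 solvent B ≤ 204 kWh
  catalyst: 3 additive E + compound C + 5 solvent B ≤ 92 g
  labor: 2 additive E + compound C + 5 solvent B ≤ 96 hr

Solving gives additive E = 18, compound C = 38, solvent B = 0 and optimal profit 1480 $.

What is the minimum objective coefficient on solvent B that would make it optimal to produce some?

35

Binding: cooling and catalyst. Non-binding: labor (22 unused).
Slack constraints have shadow price 0 (complementary slackness).
The binding rows give the dual system: 5·y_cooling + 3·y_catalyst = 40 and 3·y_cooling + 1·y_catalyst = 20.
Solving: y_cooling = 5, y_catalyst = 5.
solvent B enters the basis when its profit ≥ yᵀa₃ = 5·2 + 5·5 = 35.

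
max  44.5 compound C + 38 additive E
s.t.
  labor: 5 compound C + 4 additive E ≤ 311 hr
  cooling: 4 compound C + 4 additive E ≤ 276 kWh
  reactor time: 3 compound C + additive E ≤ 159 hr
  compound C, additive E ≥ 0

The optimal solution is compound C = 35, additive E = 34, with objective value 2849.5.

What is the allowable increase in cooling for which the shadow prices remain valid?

Binding constraints: labor, cooling. The basis is B = [[5,4],[4,4]] with det 4.
Per unit increase in cooling, x* moves by d = (-1, 1.25).
The basis stays optimal until compound C reaches 0; allowable increase = 35 kWh.

35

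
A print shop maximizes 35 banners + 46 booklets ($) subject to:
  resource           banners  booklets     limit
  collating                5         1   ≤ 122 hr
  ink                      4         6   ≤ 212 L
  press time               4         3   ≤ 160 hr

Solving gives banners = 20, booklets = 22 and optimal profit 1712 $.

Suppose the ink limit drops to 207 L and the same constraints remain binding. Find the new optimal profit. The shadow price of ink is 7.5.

Δb = -5, so new z* = 1712 + (7.5)·(-5) = 1712 − 37.5 = 1674.5.

1674.5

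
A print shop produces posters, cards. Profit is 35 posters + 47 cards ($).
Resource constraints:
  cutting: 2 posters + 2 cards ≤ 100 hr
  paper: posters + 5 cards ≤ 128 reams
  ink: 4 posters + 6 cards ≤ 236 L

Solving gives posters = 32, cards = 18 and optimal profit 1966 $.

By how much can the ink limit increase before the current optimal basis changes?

Binding constraints: cutting, ink. The basis is B = [[2,2],[4,6]] with det 4.
Per unit increase in ink, x* moves by d = (-0.5, 0.5).
The basis stays optimal until paper becomes binding; allowable increase = 3 L.

3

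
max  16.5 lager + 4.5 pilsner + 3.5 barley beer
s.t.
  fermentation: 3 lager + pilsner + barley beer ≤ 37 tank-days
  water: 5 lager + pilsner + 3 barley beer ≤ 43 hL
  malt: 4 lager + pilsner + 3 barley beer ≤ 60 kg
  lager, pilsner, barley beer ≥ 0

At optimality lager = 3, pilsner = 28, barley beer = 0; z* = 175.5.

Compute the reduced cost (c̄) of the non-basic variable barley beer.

At the optimum: fermentation uses 37 of 37 (binding); water uses 43 of 43 (binding); malt uses 40 of 60 (slack = 20).
By complementary slackness, y = 0 for the non-binding constraint.
Dual feasibility on the basic columns requires 3·y_fermentation + 5·y_water = 16.5, 1·y_fermentation + 1·y_water = 4.5.
→ y_fermentation = 3 and y_water = 1.5.
Reduced cost of barley beer: c₃ − yᵀa₃ = 3.5 − (3·1 + 1.5·3) = 3.5 − 7.5 = -4.

-4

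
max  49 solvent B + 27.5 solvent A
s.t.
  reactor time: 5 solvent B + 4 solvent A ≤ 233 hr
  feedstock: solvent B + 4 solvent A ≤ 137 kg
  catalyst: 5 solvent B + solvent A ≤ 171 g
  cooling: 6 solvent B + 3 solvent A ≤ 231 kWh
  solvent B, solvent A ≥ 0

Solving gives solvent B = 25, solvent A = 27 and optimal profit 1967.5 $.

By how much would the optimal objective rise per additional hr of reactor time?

Binding: reactor time and cooling. Non-binding: feedstock (4 unused), catalyst (19 unused).
By complementary slackness, y = 0 for the non-binding constraints.
Dual feasibility on the basic columns requires 5·y_reactor time + 6·y_cooling = 49, 4·y_reactor time + 3·y_cooling = 27.5.
→ y_reactor time = 2 and y_cooling = 6.5.
Shadow price of reactor time = 2.

2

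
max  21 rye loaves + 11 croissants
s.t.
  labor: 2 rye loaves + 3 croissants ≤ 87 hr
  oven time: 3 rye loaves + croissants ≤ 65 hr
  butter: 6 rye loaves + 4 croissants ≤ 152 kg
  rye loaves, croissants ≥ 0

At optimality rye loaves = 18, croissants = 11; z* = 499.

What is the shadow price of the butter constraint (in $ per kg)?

Binding: oven time and butter. Non-binding: labor (18 unused).
Slack constraints have shadow price 0 (complementary slackness).
Dual feasibility on the basic columns requires 3·y_oven time + 6·y_butter = 21, 1·y_oven time + 4·y_butter = 11.
→ y_oven time = 3 and y_butter = 2.
Shadow price of butter = 2.

2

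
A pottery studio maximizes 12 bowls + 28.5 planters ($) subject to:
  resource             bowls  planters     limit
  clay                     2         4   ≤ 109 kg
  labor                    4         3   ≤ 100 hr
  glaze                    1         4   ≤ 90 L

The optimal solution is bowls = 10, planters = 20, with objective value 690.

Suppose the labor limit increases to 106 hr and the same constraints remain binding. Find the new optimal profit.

699

Check each constraint at x*: clay 100/109 (slack 9); labor 100/100 (tight); glaze 90/90 (tight).
Slack constraints have shadow price 0 (complementary slackness).
From A_Bᵀ y = c: 4·y_labor + 1·y_glaze = 12; 3·y_labor + 4·y_glaze = 28.5.
→ y_labor = 1.5 and y_glaze = 6.
Δz = y_labor·Δb = 1.5 × (6) = 9, so new z* = 690 + 9 = 699.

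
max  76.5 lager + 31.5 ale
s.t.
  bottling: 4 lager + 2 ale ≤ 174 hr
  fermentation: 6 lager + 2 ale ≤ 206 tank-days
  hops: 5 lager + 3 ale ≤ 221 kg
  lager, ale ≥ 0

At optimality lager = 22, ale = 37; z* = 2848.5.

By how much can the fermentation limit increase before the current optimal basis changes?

Binding constraints: fermentation, hops. The basis is B = [[6,2],[5,3]] with det 8.
Per unit increase in fermentation, x* moves by d = (0.375, -0.625).
The basis stays optimal until bottling becomes binding; allowable increase = 48 tank-days.

48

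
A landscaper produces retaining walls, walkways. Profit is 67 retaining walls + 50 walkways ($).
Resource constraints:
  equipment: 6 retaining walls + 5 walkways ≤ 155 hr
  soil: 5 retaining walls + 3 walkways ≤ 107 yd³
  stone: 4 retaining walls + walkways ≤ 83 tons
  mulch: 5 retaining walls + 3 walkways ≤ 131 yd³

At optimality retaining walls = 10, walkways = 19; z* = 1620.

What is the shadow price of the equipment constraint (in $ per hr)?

7

Check each constraint at x*: equipment 155/155 (tight); soil 107/107 (tight); stone 59/83 (slack 24); mulch 107/131 (slack 24).
Since stone, mulch are not tight, their duals are 0.
From A_Bᵀ y = c: 6·y_equipment + 5·y_soil = 67; 5·y_equipment + 3·y_soil = 50.
Solving: y_equipment = 7, y_soil = 5.
Shadow price of equipment = 7.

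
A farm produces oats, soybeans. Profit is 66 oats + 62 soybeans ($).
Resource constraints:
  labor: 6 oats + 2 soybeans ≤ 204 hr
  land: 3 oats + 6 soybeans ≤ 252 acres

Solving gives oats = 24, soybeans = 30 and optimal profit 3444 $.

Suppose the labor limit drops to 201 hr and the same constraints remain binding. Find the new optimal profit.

Both labor and land are binding at x*.
The binding rows give the dual system: 6·y_labor + 3·y_land = 66 and 2·y_labor + 6·y_land = 62.
This yields shadow prices y_labor = 7, y_land = 8.
Δz = y_labor·Δb = 7 × (-3) = -21, so new z* = 3444 − 21 = 3423.

3423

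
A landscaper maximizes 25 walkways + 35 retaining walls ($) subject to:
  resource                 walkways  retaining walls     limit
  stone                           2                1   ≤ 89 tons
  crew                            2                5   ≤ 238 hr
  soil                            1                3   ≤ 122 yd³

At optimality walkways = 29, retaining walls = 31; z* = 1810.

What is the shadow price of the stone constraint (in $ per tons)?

At the optimum: stone uses 89 of 89 (binding); crew uses 213 of 238 (slack = 25); soil uses 122 of 122 (binding).
Since crew is not tight, its dual is 0.
From A_Bᵀ y = c: 2·y_stone + 1·y_soil = 25; 1·y_stone + 3·y_soil = 35.
Solving: y_stone = 8, y_soil = 9.
Shadow price of stone = 8.

8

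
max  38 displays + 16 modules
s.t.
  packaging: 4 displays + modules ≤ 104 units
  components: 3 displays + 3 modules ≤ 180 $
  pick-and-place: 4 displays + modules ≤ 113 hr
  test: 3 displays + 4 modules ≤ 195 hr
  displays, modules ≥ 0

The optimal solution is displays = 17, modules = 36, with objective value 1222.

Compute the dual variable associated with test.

2

Binding: packaging and test. Non-binding: components (21 unused), pick-and-place (9 unused).
Since components, pick-and-place are not tight, their duals are 0.
The binding rows give the dual system: 4·y_packaging + 3·y_test = 38 and 1·y_packaging + 4·y_test = 16.
→ y_packaging = 8 and y_test = 2.
Shadow price of test = 2.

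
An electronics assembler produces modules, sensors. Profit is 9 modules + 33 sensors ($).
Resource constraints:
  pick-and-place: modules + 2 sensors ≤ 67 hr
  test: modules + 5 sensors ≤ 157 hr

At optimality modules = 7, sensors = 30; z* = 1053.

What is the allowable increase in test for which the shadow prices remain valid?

10.5

Binding constraints: pick-and-place, test. The basis is B = [[1,2],[1,5]] with det 3.
Per unit increase in test, x* moves by d = (-0.6667, 0.3333).
The basis stays optimal until modules reaches 0; allowable increase = 10.5 hr.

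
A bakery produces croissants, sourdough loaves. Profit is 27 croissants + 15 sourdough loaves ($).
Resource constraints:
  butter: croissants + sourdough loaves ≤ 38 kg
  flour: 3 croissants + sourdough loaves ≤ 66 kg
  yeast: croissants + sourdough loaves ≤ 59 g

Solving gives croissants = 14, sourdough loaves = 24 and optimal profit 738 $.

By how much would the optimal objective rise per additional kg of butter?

At the optimum: butter uses 38 of 38 (binding); flour uses 66 of 66 (binding); yeast uses 38 of 59 (slack = 21).
Slack constraints have shadow price 0 (complementary slackness).
Dual feasibility on the basic columns requires 1·y_butter + 3·y_flour = 27, 1·y_butter + 1·y_flour = 15.
This yields shadow prices y_butter = 9, y_flour = 6.
Shadow price of butter = 9.

9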